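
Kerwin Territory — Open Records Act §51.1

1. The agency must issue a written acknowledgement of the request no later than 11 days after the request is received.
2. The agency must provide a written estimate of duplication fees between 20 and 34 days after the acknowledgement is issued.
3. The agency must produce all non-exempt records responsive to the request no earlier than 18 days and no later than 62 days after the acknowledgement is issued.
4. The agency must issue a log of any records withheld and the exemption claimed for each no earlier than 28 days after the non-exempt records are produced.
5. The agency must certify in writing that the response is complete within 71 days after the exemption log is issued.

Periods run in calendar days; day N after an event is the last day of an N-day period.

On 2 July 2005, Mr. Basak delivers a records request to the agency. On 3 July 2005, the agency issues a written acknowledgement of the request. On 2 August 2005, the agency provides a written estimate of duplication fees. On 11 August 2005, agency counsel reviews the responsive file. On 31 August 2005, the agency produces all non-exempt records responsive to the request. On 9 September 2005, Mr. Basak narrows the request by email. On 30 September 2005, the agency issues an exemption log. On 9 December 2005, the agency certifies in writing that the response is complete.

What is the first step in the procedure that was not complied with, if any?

None — every step was satisfied

(1) due by 2 July 2005 + 11 days = 13 July 2005; 3 July 2005 is within that limit.
(2) the permitted window runs from 3 July 2005 + 20 = 23 July 2005 to 3 July 2005 + 34 = 6 August 2005; 2 August 2005 falls inside that range.
(3) the permitted window runs from 3 July 2005 + 18 = 21 July 2005 to 3 July 2005 + 62 = 3 September 2005; done 31 August 2005 — within the window.
(4) permitted from 31 August 2005 + 28 days = 28 September 2005 onward; done 30 September 2005 — permitted.
(5) due by 30 September 2005 + 71 days = 10 December 2005; completed 9 December 2005, before the deadline.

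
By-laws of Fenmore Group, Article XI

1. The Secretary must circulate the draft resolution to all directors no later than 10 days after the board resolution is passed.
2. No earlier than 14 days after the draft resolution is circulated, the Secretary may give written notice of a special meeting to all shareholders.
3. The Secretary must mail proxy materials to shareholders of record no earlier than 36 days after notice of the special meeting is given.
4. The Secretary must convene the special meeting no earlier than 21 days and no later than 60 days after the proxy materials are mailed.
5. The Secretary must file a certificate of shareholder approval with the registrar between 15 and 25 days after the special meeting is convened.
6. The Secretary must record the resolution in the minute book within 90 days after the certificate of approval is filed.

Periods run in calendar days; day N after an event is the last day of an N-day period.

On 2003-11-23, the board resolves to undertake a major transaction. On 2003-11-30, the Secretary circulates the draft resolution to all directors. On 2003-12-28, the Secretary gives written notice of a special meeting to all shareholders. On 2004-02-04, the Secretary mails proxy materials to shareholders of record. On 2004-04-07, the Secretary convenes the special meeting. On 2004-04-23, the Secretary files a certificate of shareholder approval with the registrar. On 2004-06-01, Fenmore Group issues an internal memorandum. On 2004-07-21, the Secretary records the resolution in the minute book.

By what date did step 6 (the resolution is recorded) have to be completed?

Step 6 runs from 2004-04-23, when the certificate of approval is filed. 90 days after 2004-04-23 is 2004-07-22.

2004-07-22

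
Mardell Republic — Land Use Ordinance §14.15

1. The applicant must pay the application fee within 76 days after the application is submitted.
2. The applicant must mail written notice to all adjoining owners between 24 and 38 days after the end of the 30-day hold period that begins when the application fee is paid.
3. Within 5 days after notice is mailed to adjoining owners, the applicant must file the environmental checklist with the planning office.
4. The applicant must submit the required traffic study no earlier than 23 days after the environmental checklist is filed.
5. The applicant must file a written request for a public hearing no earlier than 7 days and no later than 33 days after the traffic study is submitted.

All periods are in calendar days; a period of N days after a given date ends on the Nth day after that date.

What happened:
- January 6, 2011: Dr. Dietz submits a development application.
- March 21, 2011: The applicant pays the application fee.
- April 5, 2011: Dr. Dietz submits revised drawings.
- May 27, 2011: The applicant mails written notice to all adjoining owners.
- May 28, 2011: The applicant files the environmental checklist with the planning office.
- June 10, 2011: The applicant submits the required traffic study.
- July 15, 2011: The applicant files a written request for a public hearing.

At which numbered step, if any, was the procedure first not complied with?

Step 1 — counting 76 days from January 6, 2011 (when the application is submitted) gives a deadline of March 23, 2011; March 21, 2011 is within that limit.
Step 2 — 24 and 38 days from April 20, 2011 (end of the 30-day hold period, which began when the application fee is paid on March 21, 2011) are May 14, 2011 and May 28, 2011 respectively; done May 27, 2011, which is between those dates.
Step 3 — counting 5 days from May 27, 2011 (when notice is mailed to adjoining owners) gives a deadline of June 1, 2011; completed May 28, 2011, before the deadline.
Step 4 — must wait 23 days from May 28, 2011 (when the environmental checklist is filed), so not before June 20, 2011; done June 10, 2011 — 10 days too early.

Step 4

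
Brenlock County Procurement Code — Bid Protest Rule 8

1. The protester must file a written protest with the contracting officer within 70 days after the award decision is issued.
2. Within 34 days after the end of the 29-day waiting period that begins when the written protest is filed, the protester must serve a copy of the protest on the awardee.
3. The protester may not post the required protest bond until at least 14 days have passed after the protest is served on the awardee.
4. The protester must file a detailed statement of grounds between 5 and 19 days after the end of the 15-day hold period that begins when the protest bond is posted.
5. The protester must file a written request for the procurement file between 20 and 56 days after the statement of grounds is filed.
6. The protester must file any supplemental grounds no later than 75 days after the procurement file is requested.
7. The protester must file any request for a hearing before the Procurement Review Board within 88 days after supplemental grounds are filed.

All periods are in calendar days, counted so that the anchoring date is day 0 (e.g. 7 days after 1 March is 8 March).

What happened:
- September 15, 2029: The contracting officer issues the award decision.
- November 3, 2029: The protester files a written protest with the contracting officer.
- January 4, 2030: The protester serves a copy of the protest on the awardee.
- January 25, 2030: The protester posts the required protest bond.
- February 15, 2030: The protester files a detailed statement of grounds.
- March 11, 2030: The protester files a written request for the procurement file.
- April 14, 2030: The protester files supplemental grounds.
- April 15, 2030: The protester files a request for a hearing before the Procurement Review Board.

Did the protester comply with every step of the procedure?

Step 1: 70 days after September 15, 2029 (when the award decision is issued) is November 24, 2029; completed November 3, 2029, before the deadline.
Step 2: 34 days after December 2, 2029 (end of the 29-day waiting period, which began when the written protest is filed on November 3, 2029) is January 5, 2030; done January 4, 2030 — timely.
Step 3: the earliest permitted date is 14 days after January 4, 2030 (when the protest is served on the awardee), i.e. January 18, 2030; done January 25, 2030 — permitted.
Step 4: the window is 5–19 days after February 9, 2030 (end of the 15-day hold period, which began when the protest bond is posted on January 25, 2030), so February 14, 2030 through February 28, 2030; done February 15, 2030, which is between those dates.
Step 5: the window is 20–56 days after February 15, 2030 (when the statement of grounds is filed), so March 7, 2030 through April 12, 2030; done March 11, 2030, which is between those dates.
Step 6: 75 days after March 11, 2030 (when the procurement file is requested) is May 25, 2030; completed April 14, 2030, before the deadline.
Step 7: 88 days after April 14, 2030 (when supplemental grounds are filed) is July 11, 2030; April 15, 2030 is within that limit.

Yes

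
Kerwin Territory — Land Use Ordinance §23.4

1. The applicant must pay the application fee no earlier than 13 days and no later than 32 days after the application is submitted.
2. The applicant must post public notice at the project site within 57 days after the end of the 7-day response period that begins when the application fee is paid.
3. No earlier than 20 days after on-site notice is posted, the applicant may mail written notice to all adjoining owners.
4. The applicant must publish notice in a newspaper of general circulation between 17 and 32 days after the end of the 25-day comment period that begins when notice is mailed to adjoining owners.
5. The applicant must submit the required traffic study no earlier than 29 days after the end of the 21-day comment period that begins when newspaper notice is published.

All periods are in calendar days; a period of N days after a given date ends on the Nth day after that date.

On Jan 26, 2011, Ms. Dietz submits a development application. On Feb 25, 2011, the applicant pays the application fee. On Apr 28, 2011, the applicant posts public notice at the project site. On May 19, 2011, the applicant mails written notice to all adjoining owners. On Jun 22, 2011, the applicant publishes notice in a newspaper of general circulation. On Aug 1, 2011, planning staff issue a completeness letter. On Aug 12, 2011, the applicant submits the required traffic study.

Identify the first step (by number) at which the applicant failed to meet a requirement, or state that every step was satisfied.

Step 4

Step 1 — 13 and 32 days from Jan 26, 2011 (when the application is submitted) are Feb 8, 2011 and Feb 27, 2011 respectively; done Feb 25, 2011 — within the window.
Step 2 — counting 57 days from Mar 4, 2011 (end of the 7-day response period, which began when the application fee is paid on Feb 25, 2011) gives a deadline of Apr 30, 2011; done Apr 28, 2011 — timely.
Step 3 — must wait 20 days from Apr 28, 2011 (when on-site notice is posted), so not before May 18, 2011; done May 19, 2011 — permitted.
Step 4 — 17 and 32 days from Jun 13, 2011 (end of the 25-day comment period, which began when notice is mailed to adjoining owners on May 19, 2011) are Jun 30, 2011 and Jul 15, 2011 respectively; Jun 22, 2011 is 8 days too early.
That is the first point of non-compliance.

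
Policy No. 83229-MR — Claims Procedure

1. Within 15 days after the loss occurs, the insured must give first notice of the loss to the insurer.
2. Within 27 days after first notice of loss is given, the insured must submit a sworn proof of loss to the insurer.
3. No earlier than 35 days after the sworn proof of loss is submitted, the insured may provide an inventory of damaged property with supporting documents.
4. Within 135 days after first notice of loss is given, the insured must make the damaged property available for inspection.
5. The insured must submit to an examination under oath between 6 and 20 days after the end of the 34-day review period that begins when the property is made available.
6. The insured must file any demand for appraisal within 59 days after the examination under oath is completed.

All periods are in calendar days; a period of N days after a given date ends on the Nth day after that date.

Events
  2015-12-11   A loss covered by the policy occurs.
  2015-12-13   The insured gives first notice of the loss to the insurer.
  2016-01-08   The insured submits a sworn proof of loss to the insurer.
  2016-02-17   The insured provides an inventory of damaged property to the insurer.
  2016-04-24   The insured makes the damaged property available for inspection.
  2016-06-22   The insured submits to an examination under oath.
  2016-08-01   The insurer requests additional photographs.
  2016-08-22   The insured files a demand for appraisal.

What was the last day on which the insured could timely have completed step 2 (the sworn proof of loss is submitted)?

Step 2 runs from 2015-12-13, when first notice of loss is given. 27 days after 2015-12-13 is 2016-01-09.

2016-01-09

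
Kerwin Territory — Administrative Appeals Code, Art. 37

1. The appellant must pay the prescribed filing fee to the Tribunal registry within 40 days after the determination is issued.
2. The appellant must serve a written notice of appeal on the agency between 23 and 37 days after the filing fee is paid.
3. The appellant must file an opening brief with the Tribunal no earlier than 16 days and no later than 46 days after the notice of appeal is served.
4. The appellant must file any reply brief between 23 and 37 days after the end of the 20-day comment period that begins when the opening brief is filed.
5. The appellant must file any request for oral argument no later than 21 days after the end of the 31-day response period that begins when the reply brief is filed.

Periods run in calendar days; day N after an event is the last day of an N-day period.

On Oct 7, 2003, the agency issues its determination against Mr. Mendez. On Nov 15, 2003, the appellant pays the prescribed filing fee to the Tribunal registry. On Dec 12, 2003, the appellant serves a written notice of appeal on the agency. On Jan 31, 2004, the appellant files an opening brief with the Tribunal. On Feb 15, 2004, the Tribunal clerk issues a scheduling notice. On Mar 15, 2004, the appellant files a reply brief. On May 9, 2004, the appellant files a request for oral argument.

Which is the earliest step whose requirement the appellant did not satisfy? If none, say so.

Step 3

Step 1 — counting 40 days from Oct 7, 2003 (when the determination is issued) gives a deadline of Nov 16, 2003; completed Nov 15, 2003, before the deadline.
Step 2 — 23 and 37 days from Nov 15, 2003 (when the filing fee is paid) are Dec 8, 2003 and Dec 22, 2003 respectively; Dec 12, 2003 falls inside that range.
Step 3 — 16 and 46 days from Dec 12, 2003 (when the notice of appeal is served) are Dec 28, 2003 and Jan 27, 2004 respectively; Jan 31, 2004 is 4 days past the end of the window.
The procedure was therefore not followed at step 3.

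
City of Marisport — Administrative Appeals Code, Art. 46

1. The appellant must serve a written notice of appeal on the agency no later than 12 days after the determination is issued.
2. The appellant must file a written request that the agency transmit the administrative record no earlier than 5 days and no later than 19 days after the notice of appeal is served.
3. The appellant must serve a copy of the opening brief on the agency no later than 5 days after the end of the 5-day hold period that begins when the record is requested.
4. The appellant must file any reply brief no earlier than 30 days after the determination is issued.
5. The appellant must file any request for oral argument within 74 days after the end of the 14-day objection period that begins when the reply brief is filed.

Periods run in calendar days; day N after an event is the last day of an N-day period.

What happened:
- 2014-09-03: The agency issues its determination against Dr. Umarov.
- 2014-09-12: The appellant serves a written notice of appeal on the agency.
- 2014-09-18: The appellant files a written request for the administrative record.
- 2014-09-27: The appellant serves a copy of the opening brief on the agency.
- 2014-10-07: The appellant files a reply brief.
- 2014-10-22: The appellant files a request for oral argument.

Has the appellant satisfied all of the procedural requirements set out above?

Step 1: 12 days after 2014-09-03 (when the determination is issued) is 2014-09-15; completed 2014-09-12, before the deadline.
Step 2: the window is 5–19 days after 2014-09-12 (when the notice of appeal is served), so 2014-09-17 through 2014-10-01; done 2014-09-18, which is between those dates.
Step 3: 5 days after 2014-09-23 (end of the 5-day hold period, which began when the record is requested on 2014-09-18) is 2014-09-28; done 2014-09-27 — timely.
Step 4: the earliest permitted date is 30 days after 2014-09-03 (when the determination is issued), i.e. 2014-10-03; done 2014-10-07, after the minimum wait.
Step 5: 74 days after 2014-10-21 (end of the 14-day objection period, which began when the reply brief is filed on 2014-10-07) is 2015-01-03; done 2014-10-22 — timely.

Yes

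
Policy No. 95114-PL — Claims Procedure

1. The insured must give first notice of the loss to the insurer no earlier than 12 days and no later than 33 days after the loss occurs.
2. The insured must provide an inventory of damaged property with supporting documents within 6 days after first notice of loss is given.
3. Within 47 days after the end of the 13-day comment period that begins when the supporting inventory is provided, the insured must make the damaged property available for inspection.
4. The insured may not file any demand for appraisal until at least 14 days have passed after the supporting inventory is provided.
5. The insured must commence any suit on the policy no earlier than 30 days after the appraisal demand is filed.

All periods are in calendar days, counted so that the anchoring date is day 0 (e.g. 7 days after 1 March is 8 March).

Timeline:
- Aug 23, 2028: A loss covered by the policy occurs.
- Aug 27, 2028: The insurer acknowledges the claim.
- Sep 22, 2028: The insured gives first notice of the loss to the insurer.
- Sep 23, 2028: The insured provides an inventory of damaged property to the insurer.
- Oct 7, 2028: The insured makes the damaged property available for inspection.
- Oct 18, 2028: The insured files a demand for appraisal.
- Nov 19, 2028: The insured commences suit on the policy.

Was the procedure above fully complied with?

Yes

(1) the permitted window runs from Aug 23, 2028 + 12 = Sep 4, 2028 to Aug 23, 2028 + 33 = Sep 25, 2028; done Sep 22, 2028, which is between those dates.
(2) due by Sep 22, 2028 + 6 days = Sep 28, 2028; completed Sep 23, 2028, before the deadline.
(3) due by Oct 6, 2028 + 47 days = Nov 22, 2028; done Oct 7, 2028 — timely.
(4) permitted from Sep 23, 2028 + 14 days = Oct 7, 2028 onward; Oct 18, 2028 is on or after that date.
(5) permitted from Oct 18, 2028 + 30 days = Nov 17, 2028 onward; Nov 19, 2028 is on or after that date.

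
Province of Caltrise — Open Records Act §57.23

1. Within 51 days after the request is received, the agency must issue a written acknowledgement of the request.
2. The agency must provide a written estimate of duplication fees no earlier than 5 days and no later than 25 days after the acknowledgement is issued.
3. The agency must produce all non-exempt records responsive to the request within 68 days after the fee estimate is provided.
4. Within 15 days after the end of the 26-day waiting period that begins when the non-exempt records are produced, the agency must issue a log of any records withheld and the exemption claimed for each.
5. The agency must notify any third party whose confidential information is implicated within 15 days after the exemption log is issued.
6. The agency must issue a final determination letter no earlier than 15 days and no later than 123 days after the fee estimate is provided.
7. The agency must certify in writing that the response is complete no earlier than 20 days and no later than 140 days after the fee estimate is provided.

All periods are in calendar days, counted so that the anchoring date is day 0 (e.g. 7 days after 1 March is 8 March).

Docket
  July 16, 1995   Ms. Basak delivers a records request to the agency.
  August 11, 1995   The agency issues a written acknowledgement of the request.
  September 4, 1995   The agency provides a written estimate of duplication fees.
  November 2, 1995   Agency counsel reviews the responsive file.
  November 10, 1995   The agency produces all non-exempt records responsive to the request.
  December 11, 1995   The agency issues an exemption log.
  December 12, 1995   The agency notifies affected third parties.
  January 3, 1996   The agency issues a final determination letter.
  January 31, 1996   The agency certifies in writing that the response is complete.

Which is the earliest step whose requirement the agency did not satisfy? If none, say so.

Step 7

(1) due by July 16, 1995 + 51 days = September 5, 1995; August 11, 1995 is within that limit.
(2) the permitted window runs from August 11, 1995 + 5 = August 16, 1995 to August 11, 1995 + 25 = September 5, 1995; done September 4, 1995, which is between those dates.
(3) due by September 4, 1995 + 68 days = November 11, 1995; done November 10, 1995 — timely.
(4) due by December 6, 1995 + 15 days = December 21, 1995; done December 11, 1995 — timely.
(5) due by December 11, 1995 + 15 days = December 26, 1995; December 12, 1995 is within that limit.
(6) the permitted window runs from September 4, 1995 + 15 = September 19, 1995 to September 4, 1995 + 123 = January 5, 1996; January 3, 1996 falls inside that range.
(7) the permitted window runs from September 4, 1995 + 20 = September 24, 1995 to September 4, 1995 + 140 = January 22, 1996; done January 31, 1996 — 9 days after the window closed.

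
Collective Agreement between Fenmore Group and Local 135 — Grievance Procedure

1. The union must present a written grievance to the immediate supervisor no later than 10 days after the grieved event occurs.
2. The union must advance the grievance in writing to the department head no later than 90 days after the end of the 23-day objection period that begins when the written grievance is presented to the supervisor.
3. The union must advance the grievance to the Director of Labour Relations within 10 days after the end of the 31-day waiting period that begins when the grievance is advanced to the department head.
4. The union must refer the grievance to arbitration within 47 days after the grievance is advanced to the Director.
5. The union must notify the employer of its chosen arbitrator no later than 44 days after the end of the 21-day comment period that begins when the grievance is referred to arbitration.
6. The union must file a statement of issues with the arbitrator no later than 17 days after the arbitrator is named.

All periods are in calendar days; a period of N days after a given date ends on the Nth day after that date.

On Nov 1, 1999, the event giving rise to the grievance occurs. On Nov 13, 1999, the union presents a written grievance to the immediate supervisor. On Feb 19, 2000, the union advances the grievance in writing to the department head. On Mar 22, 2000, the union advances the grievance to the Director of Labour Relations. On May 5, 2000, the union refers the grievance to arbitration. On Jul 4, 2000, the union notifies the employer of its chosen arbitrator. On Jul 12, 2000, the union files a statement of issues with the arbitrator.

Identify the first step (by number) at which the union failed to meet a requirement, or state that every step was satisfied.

(1) due by Nov 1, 1999 + 10 days = Nov 11, 1999; Nov 13, 1999 misses that deadline by 2 days.
That is the first point of non-compliance.

Step 1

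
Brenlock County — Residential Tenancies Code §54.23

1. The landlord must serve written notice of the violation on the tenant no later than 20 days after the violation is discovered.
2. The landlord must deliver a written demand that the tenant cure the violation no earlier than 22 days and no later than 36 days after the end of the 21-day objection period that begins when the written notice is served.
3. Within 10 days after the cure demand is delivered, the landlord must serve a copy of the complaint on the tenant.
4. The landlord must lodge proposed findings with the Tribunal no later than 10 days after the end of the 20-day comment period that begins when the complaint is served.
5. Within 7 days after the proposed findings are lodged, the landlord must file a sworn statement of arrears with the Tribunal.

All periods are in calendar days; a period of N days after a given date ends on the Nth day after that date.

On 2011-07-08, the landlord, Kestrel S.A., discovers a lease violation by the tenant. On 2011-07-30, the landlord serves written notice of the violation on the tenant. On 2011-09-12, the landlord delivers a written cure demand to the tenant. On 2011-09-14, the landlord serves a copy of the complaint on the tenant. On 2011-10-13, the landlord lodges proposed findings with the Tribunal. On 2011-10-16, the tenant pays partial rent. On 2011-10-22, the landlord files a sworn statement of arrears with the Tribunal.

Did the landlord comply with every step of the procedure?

No

Step 1: 20 days after 2011-07-08 (when the violation is discovered) is 2011-07-28; 2011-07-30 misses that deadline by 2 days.
No need to go further; step 1 was not satisfied.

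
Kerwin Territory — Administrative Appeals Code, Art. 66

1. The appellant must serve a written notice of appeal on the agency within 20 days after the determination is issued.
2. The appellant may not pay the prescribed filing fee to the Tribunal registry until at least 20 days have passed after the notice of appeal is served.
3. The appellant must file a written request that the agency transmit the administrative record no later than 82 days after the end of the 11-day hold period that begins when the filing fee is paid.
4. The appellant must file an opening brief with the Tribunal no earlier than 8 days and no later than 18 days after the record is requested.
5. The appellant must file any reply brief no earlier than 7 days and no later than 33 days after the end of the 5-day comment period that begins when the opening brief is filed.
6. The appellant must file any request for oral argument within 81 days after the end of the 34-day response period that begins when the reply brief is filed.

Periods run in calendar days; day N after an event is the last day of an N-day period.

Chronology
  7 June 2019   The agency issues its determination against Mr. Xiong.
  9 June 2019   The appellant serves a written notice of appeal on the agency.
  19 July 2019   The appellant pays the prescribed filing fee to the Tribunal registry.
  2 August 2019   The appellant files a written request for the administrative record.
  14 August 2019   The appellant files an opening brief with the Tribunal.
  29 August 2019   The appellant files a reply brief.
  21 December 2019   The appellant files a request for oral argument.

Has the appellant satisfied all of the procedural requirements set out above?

Yes

(1) due by 7 June 2019 + 20 days = 27 June 2019; 9 June 2019 is within that limit.
(2) permitted from 9 June 2019 + 20 days = 29 June 2019 onward; done 19 July 2019 — permitted.
(3) due by 30 July 2019 + 82 days = 20 October 2019; completed 2 August 2019, before the deadline.
(4) the permitted window runs from 2 August 2019 + 8 = 10 August 2019 to 2 August 2019 + 18 = 20 August 2019; done 14 August 2019 — within the window.
(5) the permitted window runs from 19 August 2019 + 7 = 26 August 2019 to 19 August 2019 + 33 = 21 September 2019; 29 August 2019 falls inside that range.
(6) due by 2 October 2019 + 81 days = 22 December 2019; completed 21 December 2019, before the deadline.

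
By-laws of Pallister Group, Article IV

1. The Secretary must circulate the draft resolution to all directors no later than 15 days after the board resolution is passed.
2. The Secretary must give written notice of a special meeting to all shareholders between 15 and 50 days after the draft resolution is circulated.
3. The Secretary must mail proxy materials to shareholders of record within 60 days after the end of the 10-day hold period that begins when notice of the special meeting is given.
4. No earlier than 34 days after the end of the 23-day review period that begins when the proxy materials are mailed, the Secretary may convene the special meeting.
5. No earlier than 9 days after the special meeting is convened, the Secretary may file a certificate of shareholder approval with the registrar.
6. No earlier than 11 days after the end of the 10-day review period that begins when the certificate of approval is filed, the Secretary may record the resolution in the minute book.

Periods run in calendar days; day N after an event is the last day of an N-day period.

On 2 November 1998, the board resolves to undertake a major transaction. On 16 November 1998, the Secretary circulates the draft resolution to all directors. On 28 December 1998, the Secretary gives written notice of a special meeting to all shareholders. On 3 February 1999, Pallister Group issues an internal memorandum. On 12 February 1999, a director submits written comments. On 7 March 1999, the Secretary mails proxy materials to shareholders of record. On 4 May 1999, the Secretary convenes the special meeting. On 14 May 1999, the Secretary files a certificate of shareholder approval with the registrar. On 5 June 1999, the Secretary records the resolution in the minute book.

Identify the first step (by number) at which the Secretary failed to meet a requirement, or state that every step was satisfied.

None — every step was satisfied

(1) due by 2 November 1998 + 15 days = 17 November 1998; done 16 November 1998 — timely.
(2) the permitted window runs from 16 November 1998 + 15 = 1 December 1998 to 16 November 1998 + 50 = 5 January 1999; done 28 December 1998, which is between those dates.
(3) due by 7 January 1999 + 60 days = 8 March 1999; 7 March 1999 is within that limit.
(4) permitted from 30 March 1999 + 34 days = 3 May 1999 onward; 4 May 1999 is on or after that date.
(5) permitted from 4 May 1999 + 9 days = 13 May 1999 onward; 14 May 1999 is on or after that date.
(6) permitted from 24 May 1999 + 11 days = 4 June 1999 onward; 5 June 1999 is on or after that date.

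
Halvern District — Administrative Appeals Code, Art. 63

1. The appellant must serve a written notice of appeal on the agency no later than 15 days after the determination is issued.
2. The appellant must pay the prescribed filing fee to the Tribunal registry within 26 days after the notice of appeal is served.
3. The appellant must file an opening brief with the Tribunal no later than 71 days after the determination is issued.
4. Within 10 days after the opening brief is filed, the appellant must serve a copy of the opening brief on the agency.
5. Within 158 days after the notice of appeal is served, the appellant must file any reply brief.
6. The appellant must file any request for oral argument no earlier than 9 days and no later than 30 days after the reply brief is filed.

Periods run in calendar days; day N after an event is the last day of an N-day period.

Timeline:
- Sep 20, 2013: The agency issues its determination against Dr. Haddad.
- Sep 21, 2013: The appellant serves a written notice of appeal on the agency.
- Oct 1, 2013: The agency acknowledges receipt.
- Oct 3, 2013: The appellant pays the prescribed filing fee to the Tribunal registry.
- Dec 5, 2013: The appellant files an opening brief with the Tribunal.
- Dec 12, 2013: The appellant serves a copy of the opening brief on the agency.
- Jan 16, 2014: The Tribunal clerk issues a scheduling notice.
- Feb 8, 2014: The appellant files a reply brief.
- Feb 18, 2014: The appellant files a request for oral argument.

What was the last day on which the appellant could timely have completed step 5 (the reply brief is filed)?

Feb 26, 2014

Step 5 runs from Sep 21, 2013, when the notice of appeal is served. 158 days after Sep 21, 2013 is Feb 26, 2014.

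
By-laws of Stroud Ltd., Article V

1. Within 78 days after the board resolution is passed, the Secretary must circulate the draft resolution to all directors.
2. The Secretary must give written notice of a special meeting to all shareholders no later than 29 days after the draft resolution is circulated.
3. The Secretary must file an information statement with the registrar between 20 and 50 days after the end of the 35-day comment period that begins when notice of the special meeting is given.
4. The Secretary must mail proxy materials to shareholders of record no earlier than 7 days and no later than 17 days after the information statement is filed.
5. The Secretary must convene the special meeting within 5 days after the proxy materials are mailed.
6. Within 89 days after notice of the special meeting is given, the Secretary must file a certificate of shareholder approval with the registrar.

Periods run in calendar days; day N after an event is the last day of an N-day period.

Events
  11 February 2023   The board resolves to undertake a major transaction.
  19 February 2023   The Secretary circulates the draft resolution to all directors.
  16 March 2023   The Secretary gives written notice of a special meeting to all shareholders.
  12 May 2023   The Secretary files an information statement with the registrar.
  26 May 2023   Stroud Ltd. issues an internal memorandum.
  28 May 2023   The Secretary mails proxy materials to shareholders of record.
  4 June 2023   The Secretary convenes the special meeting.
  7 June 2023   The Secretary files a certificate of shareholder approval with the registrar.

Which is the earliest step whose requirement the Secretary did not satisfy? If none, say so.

Step 1: 78 days after 11 February 2023 (when the board resolution is passed) is 30 April 2023; 19 February 2023 is within that limit.
Step 2: 29 days after 19 February 2023 (when the draft resolution is circulated) is 20 March 2023; 16 March 2023 is within that limit.
Step 3: the window is 20–50 days after 20 April 2023 (end of the 35-day comment period, which began when notice of the special meeting is given on 16 March 2023), so 10 May 2023 through 9 June 2023; done 12 May 2023 — within the window.
Step 4: the window is 7–17 days after 12 May 2023 (when the information statement is filed), so 19 May 2023 through 29 May 2023; 28 May 2023 falls inside that range.
Step 5: 5 days after 28 May 2023 (when the proxy materials are mailed) is 2 June 2023; not done until 4 June 2023, 2 days after the deadline.
No need to go further; step 5 was not satisfied.

Step 5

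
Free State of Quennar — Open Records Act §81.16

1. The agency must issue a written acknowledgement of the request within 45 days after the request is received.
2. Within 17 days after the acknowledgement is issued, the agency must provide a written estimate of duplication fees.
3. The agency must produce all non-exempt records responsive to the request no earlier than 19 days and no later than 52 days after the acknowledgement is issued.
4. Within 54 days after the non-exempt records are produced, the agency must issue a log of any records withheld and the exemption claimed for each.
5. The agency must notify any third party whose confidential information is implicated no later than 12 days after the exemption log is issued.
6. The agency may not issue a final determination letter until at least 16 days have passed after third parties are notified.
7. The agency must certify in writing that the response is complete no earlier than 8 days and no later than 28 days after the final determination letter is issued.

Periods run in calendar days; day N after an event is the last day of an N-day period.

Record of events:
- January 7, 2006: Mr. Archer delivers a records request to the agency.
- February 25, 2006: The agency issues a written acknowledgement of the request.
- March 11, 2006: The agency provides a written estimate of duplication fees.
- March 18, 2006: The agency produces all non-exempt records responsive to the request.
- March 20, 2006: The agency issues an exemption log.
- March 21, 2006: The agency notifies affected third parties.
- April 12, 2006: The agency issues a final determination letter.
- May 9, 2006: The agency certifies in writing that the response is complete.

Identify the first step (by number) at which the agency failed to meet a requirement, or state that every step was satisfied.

Step 1

Step 1 — counting 45 days from January 7, 2006 (when the request is received) gives a deadline of February 21, 2006; done February 25, 2006 — 4 days late.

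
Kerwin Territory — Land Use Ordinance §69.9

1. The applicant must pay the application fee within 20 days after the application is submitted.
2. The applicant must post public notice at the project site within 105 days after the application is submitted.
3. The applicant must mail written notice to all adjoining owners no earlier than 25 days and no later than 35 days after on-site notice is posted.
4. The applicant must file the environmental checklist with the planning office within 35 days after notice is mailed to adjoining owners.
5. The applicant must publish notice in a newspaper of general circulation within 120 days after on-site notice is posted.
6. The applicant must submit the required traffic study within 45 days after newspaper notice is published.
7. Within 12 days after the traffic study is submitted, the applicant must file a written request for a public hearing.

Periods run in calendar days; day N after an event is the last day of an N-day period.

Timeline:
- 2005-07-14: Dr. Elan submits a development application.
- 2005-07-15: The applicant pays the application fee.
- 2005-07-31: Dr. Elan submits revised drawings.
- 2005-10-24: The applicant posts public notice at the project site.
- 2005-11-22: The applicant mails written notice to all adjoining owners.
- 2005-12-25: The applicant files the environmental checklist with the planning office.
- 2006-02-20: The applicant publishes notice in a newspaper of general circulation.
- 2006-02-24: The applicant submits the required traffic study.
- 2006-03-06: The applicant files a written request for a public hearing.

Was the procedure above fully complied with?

(1) due by 2005-07-14 + 20 days = 2005-08-03; done 2005-07-15 — timely.
(2) due by 2005-07-14 + 105 days = 2005-10-27; done 2005-10-24 — timely.
(3) the permitted window runs from 2005-10-24 + 25 = 2005-11-18 to 2005-10-24 + 35 = 2005-11-28; done 2005-11-22, which is between those dates.
(4) due by 2005-11-22 + 35 days = 2005-12-27; done 2005-12-25 — timely.
(5) due by 2005-10-24 + 120 days = 2006-02-21; done 2006-02-20 — timely.
(6) due by 2006-02-20 + 45 days = 2006-04-06; completed 2006-02-24, before the deadline.
(7) due by 2006-02-24 + 12 days = 2006-03-08; 2006-03-06 is within that limit.

Yes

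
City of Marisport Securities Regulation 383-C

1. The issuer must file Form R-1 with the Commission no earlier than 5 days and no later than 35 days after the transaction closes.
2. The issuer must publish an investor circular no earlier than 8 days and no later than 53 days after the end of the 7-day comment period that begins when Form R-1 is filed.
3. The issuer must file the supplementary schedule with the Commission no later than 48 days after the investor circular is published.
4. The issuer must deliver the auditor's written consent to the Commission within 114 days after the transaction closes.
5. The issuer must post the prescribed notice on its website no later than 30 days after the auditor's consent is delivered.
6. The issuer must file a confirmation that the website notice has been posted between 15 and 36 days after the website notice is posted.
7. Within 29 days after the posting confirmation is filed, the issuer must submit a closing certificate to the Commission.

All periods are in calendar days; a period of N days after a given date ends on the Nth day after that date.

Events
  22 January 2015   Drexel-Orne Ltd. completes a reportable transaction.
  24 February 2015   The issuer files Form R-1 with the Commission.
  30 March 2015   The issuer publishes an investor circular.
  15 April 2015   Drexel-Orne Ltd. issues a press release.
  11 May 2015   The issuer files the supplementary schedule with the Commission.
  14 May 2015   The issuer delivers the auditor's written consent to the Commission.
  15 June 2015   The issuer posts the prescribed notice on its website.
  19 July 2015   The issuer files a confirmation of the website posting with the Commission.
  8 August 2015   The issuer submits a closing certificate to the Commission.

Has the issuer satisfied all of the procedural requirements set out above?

No

Step 1: the window is 5–35 days after 22 January 2015 (when the transaction closes), so 27 January 2015 through 26 February 2015; 24 February 2015 falls inside that range.
Step 2: the window is 8–53 days after 3 March 2015 (end of the 7-day comment period, which began when Form R-1 is filed on 24 February 2015), so 11 March 2015 through 25 April 2015; 30 March 2015 falls inside that range.
Step 3: 48 days after 30 March 2015 (when the investor circular is published) is 17 May 2015; done 11 May 2015 — timely.
Step 4: 114 days after 22 January 2015 (when the transaction closes) is 16 May 2015; done 14 May 2015 — timely.
Step 5: 30 days after 14 May 2015 (when the auditor's consent is delivered) is 13 June 2015; done 15 June 2015 — 2 days late.
The procedure was therefore not followed at step 5.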